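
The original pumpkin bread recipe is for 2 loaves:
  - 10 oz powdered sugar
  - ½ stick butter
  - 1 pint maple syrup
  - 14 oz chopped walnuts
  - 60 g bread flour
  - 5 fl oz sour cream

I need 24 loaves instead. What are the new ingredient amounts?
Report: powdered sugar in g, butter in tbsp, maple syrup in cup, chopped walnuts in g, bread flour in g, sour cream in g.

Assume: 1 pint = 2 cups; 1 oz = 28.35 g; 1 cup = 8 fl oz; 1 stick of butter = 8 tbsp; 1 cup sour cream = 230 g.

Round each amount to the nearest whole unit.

powdered sugar: 3402 g; butter: 48 tbsp; maple syrup: 24 cup; chopped walnuts: 4763 g; bread flour: 720 g; sour cream: 1725 g

Scaling factor: 24/2 = 12.
powdered sugar: 10 oz × 12 × 28.35 g/oz = 3402 g
butter: 0.5 stick × 12 × 8 tbsp/stick = 48 tbsp
maple syrup: 1 pint × 12 × 2 cup/pint = 24 cup
chopped walnuts: 14 oz × 12 × 28.35 g/oz ≈ 4763 g
bread flour: 60 g × 12 = 720 g
sour cream: 5 fl oz × 12 ÷ 8 fl oz/cup × 230 g/cup = 1725 g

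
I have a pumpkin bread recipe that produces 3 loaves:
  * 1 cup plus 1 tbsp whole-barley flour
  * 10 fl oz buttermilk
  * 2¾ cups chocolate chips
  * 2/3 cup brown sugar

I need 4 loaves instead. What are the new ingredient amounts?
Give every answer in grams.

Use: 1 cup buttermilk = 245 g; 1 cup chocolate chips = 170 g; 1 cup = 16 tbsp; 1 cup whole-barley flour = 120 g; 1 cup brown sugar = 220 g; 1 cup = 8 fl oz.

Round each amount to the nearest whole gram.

Scaling factor: 4/3.
whole-barley flour: (1 cup + 1 tbsp = 1.0625 cup) × 4/3 × 120 g/cup = 170 g
buttermilk: 10 fl oz × 4/3 ÷ 8 fl oz/cup × 245 g/cup ≈ 408 g
chocolate chips: 2.75 cup × 4/3 × 170 g/cup ≈ 623 g
brown sugar: 2/3 cup × 4/3 × 220 g/cup ≈ 196 g

whole-barley flour: 170 g; buttermilk: 408 g; chocolate chips: 623 g; brown sugar: 196 g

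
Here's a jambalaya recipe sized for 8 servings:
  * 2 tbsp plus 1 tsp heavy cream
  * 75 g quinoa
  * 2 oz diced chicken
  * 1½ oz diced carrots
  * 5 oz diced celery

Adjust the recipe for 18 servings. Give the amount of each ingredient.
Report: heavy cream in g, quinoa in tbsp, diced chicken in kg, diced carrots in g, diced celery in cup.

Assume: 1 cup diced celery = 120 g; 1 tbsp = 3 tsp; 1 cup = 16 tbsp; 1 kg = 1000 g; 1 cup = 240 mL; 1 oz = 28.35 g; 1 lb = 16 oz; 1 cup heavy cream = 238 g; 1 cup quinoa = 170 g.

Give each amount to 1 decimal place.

heavy cream: 78.1 g; quinoa: 15.9 tbsp; diced chicken: 0.1 kg; diced carrots: 95.7 g; diced celery: 2.7 cup

Scaling factor: 18/8 = 9/4 = 2.25.
heavy cream: (2 tbsp + 1 tsp = 7/3 tbsp) × 9/4 ÷ 16 tbsp/cup × 238 g/cup ≈ 78.1 g
quinoa: 75 g × 9/4 ÷ 170 g/cup × 16 tbsp/cup ≈ 15.9 tbsp
diced chicken: 2 oz × 9/4 × 28.35 g/oz ÷ 1000 g/kg ≈ 0.1 kg
diced carrots: 1.5 oz × 9/4 × 28.35 g/oz ≈ 95.7 g
diced celery: 5 oz × 9/4 × 28.35 g/oz ÷ 120 g/cup ≈ 2.7 cup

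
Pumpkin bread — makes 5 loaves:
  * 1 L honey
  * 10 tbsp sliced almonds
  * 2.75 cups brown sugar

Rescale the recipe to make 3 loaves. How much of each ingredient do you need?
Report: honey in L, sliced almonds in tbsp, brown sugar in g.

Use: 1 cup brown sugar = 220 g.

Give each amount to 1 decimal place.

Scaling factor: 3/5 = 0.6.
honey: 1 L × 3/5 = 0.6 L
sliced almonds: 10 tbsp × 3/5 = 6.0 tbsp
brown sugar: 2.75 cup × 3/5 × 220 g/cup = 363.0 g

honey: 0.6 L; sliced almonds: 6.0 tbsp; brown sugar: 363.0 g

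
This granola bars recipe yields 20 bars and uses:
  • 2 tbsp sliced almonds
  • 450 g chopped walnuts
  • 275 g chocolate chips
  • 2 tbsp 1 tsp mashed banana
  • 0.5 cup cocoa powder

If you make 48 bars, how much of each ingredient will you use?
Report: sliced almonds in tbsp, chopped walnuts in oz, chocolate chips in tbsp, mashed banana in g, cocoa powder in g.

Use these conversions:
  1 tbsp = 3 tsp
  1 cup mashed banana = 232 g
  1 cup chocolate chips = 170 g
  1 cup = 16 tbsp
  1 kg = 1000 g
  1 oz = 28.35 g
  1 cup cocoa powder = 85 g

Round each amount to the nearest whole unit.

Scaling factor: 48/20 = 12/5 = 2.4.
sliced almonds: 2 tbsp × 12/5 ≈ 5 tbsp
chopped walnuts: 450 g × 12/5 ÷ 28.35 g/oz ≈ 38 oz
chocolate chips: 275 g × 12/5 ÷ 170 g/cup × 16 tbsp/cup ≈ 62 tbsp
mashed banana: (2 tbsp + 1 tsp = 7/3 tbsp) × 12/5 ÷ 16 tbsp/cup × 232 g/cup ≈ 81 g
cocoa powder: 0.5 cup × 12/5 × 85 g/cup = 102 g

sliced almonds: 5 tbsp; chopped walnuts: 38 oz; chocolate chips: 62 tbsp; mashed banana: 81 g; cocoa powder: 102 g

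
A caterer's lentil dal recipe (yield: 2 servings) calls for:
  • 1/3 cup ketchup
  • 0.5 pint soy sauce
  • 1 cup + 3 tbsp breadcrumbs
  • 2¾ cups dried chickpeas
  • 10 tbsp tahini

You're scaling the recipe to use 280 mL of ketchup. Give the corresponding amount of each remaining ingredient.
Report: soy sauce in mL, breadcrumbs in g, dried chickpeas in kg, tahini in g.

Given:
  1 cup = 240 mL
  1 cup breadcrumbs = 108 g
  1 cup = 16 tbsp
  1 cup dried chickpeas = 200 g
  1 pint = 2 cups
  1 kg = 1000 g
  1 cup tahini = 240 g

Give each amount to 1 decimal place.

The original recipe has 80 mL of ketchup, so the scaling factor is 280 ÷ 80 = 7/2 = 3.5.
soy sauce: 0.5 pint × 7/2 × 2 cup/pint × 240 mL/cup = 840.0 mL
breadcrumbs: (1 cup + 3 tbsp = 1.1875 cup) × 7/2 × 108 g/cup ≈ 448.9 g
dried chickpeas: 2.75 cup × 7/2 × 200 g/cup ÷ 1000 g/kg ≈ 1.9 kg
tahini: 10 tbsp × 7/2 ÷ 16 tbsp/cup × 240 g/cup = 525.0 g

soy sauce: 840.0 mL; breadcrumbs: 448.9 g; dried chickpeas: 1.9 kg; tahini: 525.0 g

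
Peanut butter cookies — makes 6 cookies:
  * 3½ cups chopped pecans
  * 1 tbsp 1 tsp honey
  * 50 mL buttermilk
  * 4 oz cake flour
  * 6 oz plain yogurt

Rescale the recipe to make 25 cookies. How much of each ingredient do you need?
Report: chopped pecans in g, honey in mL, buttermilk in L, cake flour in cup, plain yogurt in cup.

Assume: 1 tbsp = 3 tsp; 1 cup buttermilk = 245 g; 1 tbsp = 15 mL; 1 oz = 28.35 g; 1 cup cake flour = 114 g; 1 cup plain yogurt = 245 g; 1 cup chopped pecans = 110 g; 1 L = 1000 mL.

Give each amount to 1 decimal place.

Scaling factor: 25/6.
chopped pecans: 3.5 cup × 25/6 × 110 g/cup ≈ 1604.2 g
honey: (1 tbsp + 1 tsp = 4/3 tbsp) × 25/6 × 15 mL/tbsp ≈ 83.3 mL
buttermilk: 50 mL × 25/6 ÷ 1000 mL/L ≈ 0.2 L
cake flour: 4 oz × 25/6 × 28.35 g/oz ÷ 114 g/cup ≈ 4.1 cup
plain yogurt: 6 oz × 25/6 × 28.35 g/oz ÷ 245 g/cup ≈ 2.9 cup

chopped pecans: 1604.2 g; honey: 83.3 mL; buttermilk: 0.2 L; cake flour: 4.1 cup; plain yogurt: 2.9 cup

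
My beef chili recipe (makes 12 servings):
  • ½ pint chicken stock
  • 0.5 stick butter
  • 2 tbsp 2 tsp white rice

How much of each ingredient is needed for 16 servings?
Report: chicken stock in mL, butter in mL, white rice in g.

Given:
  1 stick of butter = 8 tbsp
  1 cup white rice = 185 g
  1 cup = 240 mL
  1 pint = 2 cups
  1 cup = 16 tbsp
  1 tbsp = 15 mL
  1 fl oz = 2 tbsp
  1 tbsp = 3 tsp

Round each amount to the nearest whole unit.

chicken stock: 320 mL; butter: 80 mL; white rice: 41 g

Scaling factor: 16/12 = 4/3.
chicken stock: 0.5 pint × 4/3 × 2 cup/pint × 240 mL/cup = 320 mL
butter: 0.5 stick × 4/3 × 8 tbsp/stick × 15 mL/tbsp = 80 mL
white rice: (2 tbsp + 2 tsp = 8/3 tbsp) × 4/3 ÷ 16 tbsp/cup × 185 g/cup ≈ 41 g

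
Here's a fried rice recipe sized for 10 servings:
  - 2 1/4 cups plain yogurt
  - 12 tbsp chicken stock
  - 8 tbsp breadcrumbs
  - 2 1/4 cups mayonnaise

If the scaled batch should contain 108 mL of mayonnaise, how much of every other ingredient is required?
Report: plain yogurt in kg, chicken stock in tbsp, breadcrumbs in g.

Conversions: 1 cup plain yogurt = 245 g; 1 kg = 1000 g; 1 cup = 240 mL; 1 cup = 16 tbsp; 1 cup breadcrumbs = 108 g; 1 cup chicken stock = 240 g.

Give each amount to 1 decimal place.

plain yogurt: 0.1 kg; chicken stock: 2.4 tbsp; breadcrumbs: 10.8 g

The original recipe has 540 mL of mayonnaise, so the scaling factor is 108 ÷ 540 = 1/5 = 0.2.
plain yogurt: 2.25 cup × 1/5 × 245 g/cup ÷ 1000 g/kg ≈ 0.1 kg
chicken stock: 12 tbsp × 1/5 = 2.4 tbsp
breadcrumbs: 8 tbsp × 1/5 ÷ 16 tbsp/cup × 108 g/cup = 10.8 g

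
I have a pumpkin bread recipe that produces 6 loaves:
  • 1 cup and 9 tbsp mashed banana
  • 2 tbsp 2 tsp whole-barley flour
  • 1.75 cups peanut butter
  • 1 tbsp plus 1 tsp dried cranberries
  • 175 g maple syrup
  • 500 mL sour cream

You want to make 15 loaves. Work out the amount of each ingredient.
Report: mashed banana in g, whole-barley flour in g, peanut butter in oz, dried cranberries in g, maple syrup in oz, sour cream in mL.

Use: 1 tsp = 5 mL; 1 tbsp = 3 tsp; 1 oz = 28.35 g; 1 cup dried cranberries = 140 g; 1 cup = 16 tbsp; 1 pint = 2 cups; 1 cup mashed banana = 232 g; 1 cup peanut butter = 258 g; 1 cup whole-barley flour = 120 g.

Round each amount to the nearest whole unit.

Scaling factor: 15/6 = 5/2 = 2.5.
mashed banana: (1 cup + 9 tbsp = 1.5625 cup) × 5/2 × 232 g/cup ≈ 906 g
whole-barley flour: (2 tbsp + 2 tsp = 8/3 tbsp) × 5/2 ÷ 16 tbsp/cup × 120 g/cup = 50 g
peanut butter: 1.75 cup × 5/2 × 258 g/cup ÷ 28.35 g/oz ≈ 40 oz
dried cranberries: (1 tbsp + 1 tsp = 4/3 tbsp) × 5/2 ÷ 16 tbsp/cup × 140 g/cup ≈ 29 g
maple syrup: 175 g × 5/2 ÷ 28.35 g/oz ≈ 15 oz
sour cream: 500 mL × 5/2 = 1250 mL

mashed banana: 906 g; whole-barley flour: 50 g; peanut butter: 40 oz; dried cranberries: 29 g; maple syrup: 15 oz; sour cream: 1250 mL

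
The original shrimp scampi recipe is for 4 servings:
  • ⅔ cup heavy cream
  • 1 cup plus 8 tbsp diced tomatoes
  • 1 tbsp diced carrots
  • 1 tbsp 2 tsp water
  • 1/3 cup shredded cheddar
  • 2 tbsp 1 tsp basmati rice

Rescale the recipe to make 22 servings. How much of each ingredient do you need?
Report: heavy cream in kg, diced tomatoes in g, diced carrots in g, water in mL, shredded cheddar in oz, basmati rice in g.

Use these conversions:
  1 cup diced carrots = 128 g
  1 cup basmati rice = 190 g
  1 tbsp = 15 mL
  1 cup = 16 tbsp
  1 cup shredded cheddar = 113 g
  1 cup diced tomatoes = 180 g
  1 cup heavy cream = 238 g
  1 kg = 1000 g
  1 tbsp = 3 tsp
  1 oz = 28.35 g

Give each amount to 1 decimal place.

Scaling factor: 22/4 = 11/2 = 5.5.
heavy cream: 2/3 cup × 11/2 × 238 g/cup ÷ 1000 g/kg ≈ 0.9 kg
diced tomatoes: (1 cup + 8 tbsp = 1.5 cup) × 11/2 × 180 g/cup = 1485.0 g
diced carrots: 1 tbsp × 11/2 ÷ 16 tbsp/cup × 128 g/cup = 44.0 g
water: (1 tbsp + 2 tsp = 5/3 tbsp) × 11/2 × 15 mL/tbsp = 137.5 mL
shredded cheddar: 1/3 cup × 11/2 × 113 g/cup ÷ 28.35 g/oz ≈ 7.3 oz
basmati rice: (2 tbsp + 1 tsp = 7/3 tbsp) × 11/2 ÷ 16 tbsp/cup × 190 g/cup ≈ 152.4 g

heavy cream: 0.9 kg; diced tomatoes: 1485.0 g; diced carrots: 44.0 g; water: 137.5 mL; shredded cheddar: 7.3 oz; basmati rice: 152.4 g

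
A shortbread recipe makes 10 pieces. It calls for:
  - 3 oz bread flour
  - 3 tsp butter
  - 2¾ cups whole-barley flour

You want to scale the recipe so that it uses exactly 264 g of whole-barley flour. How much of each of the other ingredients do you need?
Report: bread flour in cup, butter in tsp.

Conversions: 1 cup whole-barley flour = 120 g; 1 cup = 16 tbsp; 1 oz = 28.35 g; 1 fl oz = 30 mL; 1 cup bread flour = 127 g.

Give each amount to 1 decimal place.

The original recipe has 330 g of whole-barley flour, so the scaling factor is 264 ÷ 330 = 4/5 = 0.8.
bread flour: 3 oz × 4/5 × 28.35 g/oz ÷ 127 g/cup ≈ 0.5 cup
butter: 3 tsp × 4/5 = 2.4 tsp

bread flour: 0.5 cup; butter: 2.4 tsp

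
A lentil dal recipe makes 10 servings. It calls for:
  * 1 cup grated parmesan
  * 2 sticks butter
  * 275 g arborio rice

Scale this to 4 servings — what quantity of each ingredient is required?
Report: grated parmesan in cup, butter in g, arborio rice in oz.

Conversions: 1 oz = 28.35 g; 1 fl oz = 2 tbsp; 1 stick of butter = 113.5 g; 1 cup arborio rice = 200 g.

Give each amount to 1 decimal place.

grated parmesan: 0.4 cup; butter: 90.8 g; arborio rice: 3.9 oz

Scaling factor: 4/10 = 2/5 = 0.4.
grated parmesan: 1 cup × 2/5 = 0.4 cup
butter: 2 stick × 2/5 × 113.5 g/stick = 90.8 g
arborio rice: 275 g × 2/5 ÷ 28.35 g/oz ≈ 3.9 oz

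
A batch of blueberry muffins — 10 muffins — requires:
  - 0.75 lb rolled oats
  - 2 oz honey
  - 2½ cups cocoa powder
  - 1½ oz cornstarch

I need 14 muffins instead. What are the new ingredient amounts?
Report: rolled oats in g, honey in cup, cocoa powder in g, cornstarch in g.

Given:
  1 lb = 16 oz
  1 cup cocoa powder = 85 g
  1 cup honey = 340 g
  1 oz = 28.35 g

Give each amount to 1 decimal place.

rolled oats: 476.3 g; honey: 0.2 cup; cocoa powder: 297.5 g; cornstarch: 59.5 g

Scaling factor: 14/10 = 7/5 = 1.4.
rolled oats: 0.75 lb × 7/5 × 16 oz/lb × 28.35 g/oz ≈ 476.3 g
honey: 2 oz × 7/5 × 28.35 g/oz ÷ 340 g/cup ≈ 0.2 cup
cocoa powder: 2.5 cup × 7/5 × 85 g/cup = 297.5 g
cornstarch: 1.5 oz × 7/5 × 28.35 g/oz ≈ 59.5 g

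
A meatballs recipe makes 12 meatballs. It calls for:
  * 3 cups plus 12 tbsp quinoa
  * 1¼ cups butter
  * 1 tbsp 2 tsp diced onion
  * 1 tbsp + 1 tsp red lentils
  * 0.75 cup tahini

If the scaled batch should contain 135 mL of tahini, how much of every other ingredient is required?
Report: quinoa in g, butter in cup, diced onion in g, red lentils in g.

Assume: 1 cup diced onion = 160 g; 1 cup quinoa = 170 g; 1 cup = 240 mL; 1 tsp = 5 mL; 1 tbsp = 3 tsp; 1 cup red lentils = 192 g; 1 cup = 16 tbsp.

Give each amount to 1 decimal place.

The original recipe has 180 mL of tahini, so the scaling factor is 135 ÷ 180 = 3/4 = 0.75.
quinoa: (3 cup + 12 tbsp = 3.75 cup) × 3/4 × 170 g/cup ≈ 478.1 g
butter: 1.25 cup × 3/4 ≈ 0.9 cup
diced onion: (1 tbsp + 2 tsp = 5/3 tbsp) × 3/4 ÷ 16 tbsp/cup × 160 g/cup = 12.5 g
red lentils: (1 tbsp + 1 tsp = 4/3 tbsp) × 3/4 ÷ 16 tbsp/cup × 192 g/cup = 12.0 g

quinoa: 478.1 g; butter: 0.9 cup; diced onion: 12.5 g; red lentils: 12.0 g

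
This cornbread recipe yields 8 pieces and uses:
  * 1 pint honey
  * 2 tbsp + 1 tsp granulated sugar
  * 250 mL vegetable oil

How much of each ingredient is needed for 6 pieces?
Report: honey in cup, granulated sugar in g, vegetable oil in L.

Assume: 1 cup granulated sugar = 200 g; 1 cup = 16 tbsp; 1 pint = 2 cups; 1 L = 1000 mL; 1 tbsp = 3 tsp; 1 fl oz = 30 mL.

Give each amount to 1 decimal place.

honey: 1.5 cup; granulated sugar: 21.9 g; vegetable oil: 0.2 L

Scaling factor: 6/8 = 3/4 = 0.75.
honey: 1 pint × 3/4 × 2 cup/pint = 1.5 cup
granulated sugar: (2 tbsp + 1 tsp = 7/3 tbsp) × 3/4 ÷ 16 tbsp/cup × 200 g/cup ≈ 21.9 g
vegetable oil: 250 mL × 3/4 ÷ 1000 mL/L ≈ 0.2 L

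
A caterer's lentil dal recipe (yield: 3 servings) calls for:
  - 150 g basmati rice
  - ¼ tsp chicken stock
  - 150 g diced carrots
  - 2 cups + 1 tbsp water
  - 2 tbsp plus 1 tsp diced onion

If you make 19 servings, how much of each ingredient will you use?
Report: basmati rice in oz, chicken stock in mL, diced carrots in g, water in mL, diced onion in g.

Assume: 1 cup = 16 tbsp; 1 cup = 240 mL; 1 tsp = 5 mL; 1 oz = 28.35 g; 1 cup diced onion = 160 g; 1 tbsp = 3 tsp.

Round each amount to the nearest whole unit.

Scaling factor: 19/3.
basmati rice: 150 g × 19/3 ÷ 28.35 g/oz ≈ 34 oz
chicken stock: 0.25 tsp × 19/3 × 5 mL/tsp ≈ 8 mL
diced carrots: 150 g × 19/3 = 950 g
water: (2 cup + 1 tbsp = 2.0625 cup) × 19/3 × 240 mL/cup = 3135 mL
diced onion: (2 tbsp + 1 tsp = 7/3 tbsp) × 19/3 ÷ 16 tbsp/cup × 160 g/cup ≈ 148 g

basmati rice: 34 oz; chicken stock: 8 mL; diced carrots: 950 g; water: 3135 mL; diced onion: 148 g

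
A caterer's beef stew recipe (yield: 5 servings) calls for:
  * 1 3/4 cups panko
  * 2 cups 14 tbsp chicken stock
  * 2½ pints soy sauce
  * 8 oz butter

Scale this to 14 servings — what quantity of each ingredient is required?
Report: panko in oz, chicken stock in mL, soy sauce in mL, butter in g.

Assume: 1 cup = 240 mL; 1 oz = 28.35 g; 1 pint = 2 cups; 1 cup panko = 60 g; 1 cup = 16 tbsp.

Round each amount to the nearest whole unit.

panko: 10 oz; chicken stock: 1932 mL; soy sauce: 3360 mL; butter: 635 g

Scaling factor: 14/5 = 2.8.
panko: 1.75 cup × 14/5 × 60 g/cup ÷ 28.35 g/oz ≈ 10 oz
chicken stock: (2 cup + 14 tbsp = 2.875 cup) × 14/5 × 240 mL/cup = 1932 mL
soy sauce: 2.5 pint × 14/5 × 2 cup/pint × 240 mL/cup = 3360 mL
butter: 8 oz × 14/5 × 28.35 g/oz ≈ 635 g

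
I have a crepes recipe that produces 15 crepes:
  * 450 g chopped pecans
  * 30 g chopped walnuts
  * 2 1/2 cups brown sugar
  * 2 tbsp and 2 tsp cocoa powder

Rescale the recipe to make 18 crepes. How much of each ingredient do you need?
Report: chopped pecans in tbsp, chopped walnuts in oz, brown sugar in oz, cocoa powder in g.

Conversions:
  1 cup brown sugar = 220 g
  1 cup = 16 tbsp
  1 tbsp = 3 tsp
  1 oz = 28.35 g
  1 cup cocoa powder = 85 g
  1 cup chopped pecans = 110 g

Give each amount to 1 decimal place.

Scaling factor: 18/15 = 6/5 = 1.2.
chopped pecans: 450 g × 6/5 ÷ 110 g/cup × 16 tbsp/cup ≈ 78.5 tbsp
chopped walnuts: 30 g × 6/5 ÷ 28.35 g/oz ≈ 1.3 oz
brown sugar: 2.5 cup × 6/5 × 220 g/cup ÷ 28.35 g/oz ≈ 23.3 oz
cocoa powder: (2 tbsp + 2 tsp = 8/3 tbsp) × 6/5 ÷ 16 tbsp/cup × 85 g/cup = 17.0 g

chopped pecans: 78.5 tbsp; chopped walnuts: 1.3 oz; brown sugar: 23.3 oz; cocoa powder: 17.0 g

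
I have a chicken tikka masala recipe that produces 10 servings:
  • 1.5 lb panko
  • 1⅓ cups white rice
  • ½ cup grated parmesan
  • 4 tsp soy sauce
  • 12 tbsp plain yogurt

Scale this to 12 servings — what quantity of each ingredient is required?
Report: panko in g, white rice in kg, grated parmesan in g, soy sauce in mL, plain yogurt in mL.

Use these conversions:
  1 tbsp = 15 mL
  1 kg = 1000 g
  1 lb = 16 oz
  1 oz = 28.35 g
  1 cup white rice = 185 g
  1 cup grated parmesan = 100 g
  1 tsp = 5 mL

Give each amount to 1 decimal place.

panko: 816.5 g; white rice: 0.3 kg; grated parmesan: 60.0 g; soy sauce: 24.0 mL; plain yogurt: 216.0 mL

Scaling factor: 12/10 = 6/5 = 1.2.
panko: 1.5 lb × 6/5 × 16 oz/lb × 28.35 g/oz ≈ 816.5 g
white rice: 4/3 cup × 6/5 × 185 g/cup ÷ 1000 g/kg ≈ 0.3 kg
grated parmesan: 0.5 cup × 6/5 × 100 g/cup = 60.0 g
soy sauce: 4 tsp × 6/5 × 5 mL/tsp = 24.0 mL
plain yogurt: 12 tbsp × 6/5 × 15 mL/tbsp = 216.0 mL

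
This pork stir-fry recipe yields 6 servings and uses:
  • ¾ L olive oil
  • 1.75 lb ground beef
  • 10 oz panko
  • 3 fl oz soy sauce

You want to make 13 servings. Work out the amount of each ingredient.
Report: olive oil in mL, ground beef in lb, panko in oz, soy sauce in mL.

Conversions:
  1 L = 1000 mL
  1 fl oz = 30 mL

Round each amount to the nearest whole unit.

Scaling factor: 13/6.
olive oil: 0.75 L × 13/6 × 1000 mL/L = 1625 mL
ground beef: 1.75 lb × 13/6 ≈ 4 lb
panko: 10 oz × 13/6 ≈ 22 oz
soy sauce: 3 fl oz × 13/6 × 30 mL/fl oz = 195 mL

olive oil: 1625 mL; ground beef: 4 lb; panko: 22 oz; soy sauce: 195 mL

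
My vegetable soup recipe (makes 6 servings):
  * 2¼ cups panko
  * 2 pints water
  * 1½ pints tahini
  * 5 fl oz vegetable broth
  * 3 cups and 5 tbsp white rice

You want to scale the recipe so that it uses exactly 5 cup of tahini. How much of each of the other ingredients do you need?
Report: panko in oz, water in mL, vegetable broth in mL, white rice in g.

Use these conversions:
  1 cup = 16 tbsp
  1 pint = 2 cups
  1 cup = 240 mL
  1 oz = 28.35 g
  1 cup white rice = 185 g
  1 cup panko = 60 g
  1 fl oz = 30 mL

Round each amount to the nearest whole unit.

The original recipe has 3 cup of tahini, so the scaling factor is 5 ÷ 3 = 5/3.
panko: 2.25 cup × 5/3 × 60 g/cup ÷ 28.35 g/oz ≈ 8 oz
water: 2 pint × 5/3 × 2 cup/pint × 240 mL/cup = 1600 mL
vegetable broth: 5 fl oz × 5/3 × 30 mL/fl oz = 250 mL
white rice: (3 cup + 5 tbsp = 3.3125 cup) × 5/3 × 185 g/cup ≈ 1021 g

panko: 8 oz; water: 1600 mL; vegetable broth: 250 mL; white rice: 1021 g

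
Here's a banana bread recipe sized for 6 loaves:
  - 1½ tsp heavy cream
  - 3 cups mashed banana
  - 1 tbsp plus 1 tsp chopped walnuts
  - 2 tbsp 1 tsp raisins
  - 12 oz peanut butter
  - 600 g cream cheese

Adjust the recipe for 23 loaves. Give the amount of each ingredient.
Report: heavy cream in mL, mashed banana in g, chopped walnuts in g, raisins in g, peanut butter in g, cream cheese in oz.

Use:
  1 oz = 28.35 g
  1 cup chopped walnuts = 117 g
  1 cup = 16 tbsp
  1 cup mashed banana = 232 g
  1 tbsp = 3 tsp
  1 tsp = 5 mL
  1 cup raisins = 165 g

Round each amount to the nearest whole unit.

Scaling factor: 23/6.
heavy cream: 1.5 tsp × 23/6 × 5 mL/tsp ≈ 29 mL
mashed banana: 3 cup × 23/6 × 232 g/cup = 2668 g
chopped walnuts: (1 tbsp + 1 tsp = 4/3 tbsp) × 23/6 ÷ 16 tbsp/cup × 117 g/cup ≈ 37 g
raisins: (2 tbsp + 1 tsp = 7/3 tbsp) × 23/6 ÷ 16 tbsp/cup × 165 g/cup ≈ 92 g
peanut butter: 12 oz × 23/6 × 28.35 g/oz ≈ 1304 g
cream cheese: 600 g × 23/6 ÷ 28.35 g/oz ≈ 81 oz

heavy cream: 29 mL; mashed banana: 2668 g; chopped walnuts: 37 g; raisins: 92 g; peanut butter: 1304 g; cream cheese: 81 oz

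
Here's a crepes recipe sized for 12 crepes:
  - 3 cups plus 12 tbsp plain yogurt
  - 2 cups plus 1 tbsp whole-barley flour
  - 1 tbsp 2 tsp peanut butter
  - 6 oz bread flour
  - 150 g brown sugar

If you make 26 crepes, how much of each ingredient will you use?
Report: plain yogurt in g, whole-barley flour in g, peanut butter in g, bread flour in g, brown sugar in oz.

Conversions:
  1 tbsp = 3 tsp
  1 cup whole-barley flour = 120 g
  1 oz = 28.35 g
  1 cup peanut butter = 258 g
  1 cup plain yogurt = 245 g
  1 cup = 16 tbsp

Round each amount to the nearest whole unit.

plain yogurt: 1991 g; whole-barley flour: 536 g; peanut butter: 58 g; bread flour: 369 g; brown sugar: 11 oz

Scaling factor: 26/12 = 13/6.
plain yogurt: (3 cup + 12 tbsp = 3.75 cup) × 13/6 × 245 g/cup ≈ 1991 g
whole-barley flour: (2 cup + 1 tbsp = 2.0625 cup) × 13/6 × 120 g/cup ≈ 536 g
peanut butter: (1 tbsp + 2 tsp = 5/3 tbsp) × 13/6 ÷ 16 tbsp/cup × 258 g/cup ≈ 58 g
bread flour: 6 oz × 13/6 × 28.35 g/oz ≈ 369 g
brown sugar: 150 g × 13/6 ÷ 28.35 g/oz ≈ 11 oz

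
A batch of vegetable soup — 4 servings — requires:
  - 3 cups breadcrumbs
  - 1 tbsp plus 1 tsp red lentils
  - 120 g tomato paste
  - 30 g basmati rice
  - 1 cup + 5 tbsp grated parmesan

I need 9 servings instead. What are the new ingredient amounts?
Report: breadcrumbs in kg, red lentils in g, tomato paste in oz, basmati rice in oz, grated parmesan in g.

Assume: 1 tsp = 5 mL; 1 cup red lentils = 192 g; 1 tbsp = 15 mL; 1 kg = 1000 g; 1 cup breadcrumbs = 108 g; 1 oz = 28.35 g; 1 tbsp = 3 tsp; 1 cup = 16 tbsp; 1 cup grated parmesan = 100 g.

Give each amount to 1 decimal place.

Scaling factor: 9/4 = 2.25.
breadcrumbs: 3 cup × 9/4 × 108 g/cup ÷ 1000 g/kg ≈ 0.7 kg
red lentils: (1 tbsp + 1 tsp = 4/3 tbsp) × 9/4 ÷ 16 tbsp/cup × 192 g/cup = 36.0 g
tomato paste: 120 g × 9/4 ÷ 28.35 g/oz ≈ 9.5 oz
basmati rice: 30 g × 9/4 ÷ 28.35 g/oz ≈ 2.4 oz
grated parmesan: (1 cup + 5 tbsp = 1.3125 cup) × 9/4 × 100 g/cup ≈ 295.3 g

breadcrumbs: 0.7 kg; red lentils: 36.0 g; tomato paste: 9.5 oz; basmati rice: 2.4 oz; grated parmesan: 295.3 g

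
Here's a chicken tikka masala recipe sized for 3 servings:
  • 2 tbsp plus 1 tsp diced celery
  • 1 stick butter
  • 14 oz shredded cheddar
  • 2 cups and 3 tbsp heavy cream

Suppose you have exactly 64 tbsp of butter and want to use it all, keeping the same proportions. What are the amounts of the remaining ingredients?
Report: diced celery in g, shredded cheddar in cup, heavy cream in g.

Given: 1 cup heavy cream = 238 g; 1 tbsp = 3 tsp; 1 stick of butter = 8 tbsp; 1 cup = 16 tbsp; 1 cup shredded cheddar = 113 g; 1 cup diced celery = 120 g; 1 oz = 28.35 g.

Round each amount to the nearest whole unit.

The original recipe has 8 tbsp of butter, so the scaling factor is 64 ÷ 8 = 8.
diced celery: (2 tbsp + 1 tsp = 7/3 tbsp) × 8 ÷ 16 tbsp/cup × 120 g/cup = 140 g
shredded cheddar: 14 oz × 8 × 28.35 g/oz ÷ 113 g/cup ≈ 28 cup
heavy cream: (2 cup + 3 tbsp = 2.1875 cup) × 8 × 238 g/cup = 4165 g

diced celery: 140 g; shredded cheddar: 28 cup; heavy cream: 4165 g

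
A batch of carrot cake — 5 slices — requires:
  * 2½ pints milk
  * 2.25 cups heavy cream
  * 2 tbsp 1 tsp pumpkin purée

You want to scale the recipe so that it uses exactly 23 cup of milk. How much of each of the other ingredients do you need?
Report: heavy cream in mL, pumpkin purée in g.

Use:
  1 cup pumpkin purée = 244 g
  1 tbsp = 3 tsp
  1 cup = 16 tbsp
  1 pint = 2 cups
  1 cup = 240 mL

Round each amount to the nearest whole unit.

The original recipe has 5 cup of milk, so the scaling factor is 23 ÷ 5 = 23/5 = 4.6.
heavy cream: 2.25 cup × 23/5 × 240 mL/cup = 2484 mL
pumpkin purée: (2 tbsp + 1 tsp = 7/3 tbsp) × 23/5 ÷ 16 tbsp/cup × 244 g/cup ≈ 164 g

heavy cream: 2484 mL; pumpkin purée: 164 g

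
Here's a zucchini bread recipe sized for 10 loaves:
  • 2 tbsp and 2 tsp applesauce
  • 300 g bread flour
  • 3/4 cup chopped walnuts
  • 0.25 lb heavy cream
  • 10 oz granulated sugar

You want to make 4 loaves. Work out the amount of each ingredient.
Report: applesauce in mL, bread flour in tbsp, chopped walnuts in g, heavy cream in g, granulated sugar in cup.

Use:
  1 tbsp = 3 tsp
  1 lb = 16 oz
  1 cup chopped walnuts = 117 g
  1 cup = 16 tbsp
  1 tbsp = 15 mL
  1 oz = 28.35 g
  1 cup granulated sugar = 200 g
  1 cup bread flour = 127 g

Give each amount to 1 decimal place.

applesauce: 16.0 mL; bread flour: 15.1 tbsp; chopped walnuts: 35.1 g; heavy cream: 45.4 g; granulated sugar: 0.6 cup

Scaling factor: 4/10 = 2/5 = 0.4.
applesauce: (2 tbsp + 2 tsp = 8/3 tbsp) × 2/5 × 15 mL/tbsp = 16.0 mL
bread flour: 300 g × 2/5 ÷ 127 g/cup × 16 tbsp/cup ≈ 15.1 tbsp
chopped walnuts: 0.75 cup × 2/5 × 117 g/cup = 35.1 g
heavy cream: 0.25 lb × 2/5 × 16 oz/lb × 28.35 g/oz ≈ 45.4 g
granulated sugar: 10 oz × 2/5 × 28.35 g/oz ÷ 200 g/cup ≈ 0.6 cup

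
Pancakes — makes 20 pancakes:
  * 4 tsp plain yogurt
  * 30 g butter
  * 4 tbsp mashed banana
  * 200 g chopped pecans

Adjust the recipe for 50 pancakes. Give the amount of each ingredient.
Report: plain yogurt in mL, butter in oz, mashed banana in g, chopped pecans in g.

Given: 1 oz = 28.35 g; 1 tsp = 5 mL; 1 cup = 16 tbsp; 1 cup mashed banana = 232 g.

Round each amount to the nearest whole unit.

plain yogurt: 50 mL; butter: 3 oz; mashed banana: 145 g; chopped pecans: 500 g

Scaling factor: 50/20 = 5/2 = 2.5.
plain yogurt: 4 tsp × 5/2 × 5 mL/tsp = 50 mL
butter: 30 g × 5/2 ÷ 28.35 g/oz ≈ 3 oz
mashed banana: 4 tbsp × 5/2 ÷ 16 tbsp/cup × 232 g/cup = 145 g
chopped pecans: 200 g × 5/2 = 500 g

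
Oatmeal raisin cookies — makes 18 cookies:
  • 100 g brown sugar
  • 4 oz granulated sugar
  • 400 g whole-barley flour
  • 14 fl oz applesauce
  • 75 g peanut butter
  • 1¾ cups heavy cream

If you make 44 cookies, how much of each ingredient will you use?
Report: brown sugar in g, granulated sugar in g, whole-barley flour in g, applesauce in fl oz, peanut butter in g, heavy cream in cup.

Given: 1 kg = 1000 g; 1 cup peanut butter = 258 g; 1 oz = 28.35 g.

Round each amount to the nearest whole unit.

brown sugar: 244 g; granulated sugar: 277 g; whole-barley flour: 978 g; applesauce: 34 fl oz; peanut butter: 183 g; heavy cream: 4 cup

Scaling factor: 44/18 = 22/9.
brown sugar: 100 g × 22/9 ≈ 244 g
granulated sugar: 4 oz × 22/9 × 28.35 g/oz ≈ 277 g
whole-barley flour: 400 g × 22/9 ≈ 978 g
applesauce: 14 fl oz × 22/9 ≈ 34 fl oz
peanut butter: 75 g × 22/9 ≈ 183 g
heavy cream: 1.75 cup × 22/9 ≈ 4 cup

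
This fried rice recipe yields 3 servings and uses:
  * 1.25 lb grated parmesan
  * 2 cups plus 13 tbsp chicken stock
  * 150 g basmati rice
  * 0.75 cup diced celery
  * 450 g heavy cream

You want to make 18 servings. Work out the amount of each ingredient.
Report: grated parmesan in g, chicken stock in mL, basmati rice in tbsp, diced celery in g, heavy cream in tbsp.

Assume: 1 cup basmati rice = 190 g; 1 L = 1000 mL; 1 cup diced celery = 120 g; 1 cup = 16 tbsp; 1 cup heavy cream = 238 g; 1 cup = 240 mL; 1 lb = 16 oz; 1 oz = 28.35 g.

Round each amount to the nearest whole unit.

Scaling factor: 18/3 = 6.
grated parmesan: 1.25 lb × 6 × 16 oz/lb × 28.35 g/oz = 3402 g
chicken stock: (2 cup + 13 tbsp = 2.8125 cup) × 6 × 240 mL/cup = 4050 mL
basmati rice: 150 g × 6 ÷ 190 g/cup × 16 tbsp/cup ≈ 76 tbsp
diced celery: 0.75 cup × 6 × 120 g/cup = 540 g
heavy cream: 450 g × 6 ÷ 238 g/cup × 16 tbsp/cup ≈ 182 tbsp

grated parmesan: 3402 g; chicken stock: 4050 mL; basmati rice: 76 tbsp; diced celery: 540 g; heavy cream: 182 tbsp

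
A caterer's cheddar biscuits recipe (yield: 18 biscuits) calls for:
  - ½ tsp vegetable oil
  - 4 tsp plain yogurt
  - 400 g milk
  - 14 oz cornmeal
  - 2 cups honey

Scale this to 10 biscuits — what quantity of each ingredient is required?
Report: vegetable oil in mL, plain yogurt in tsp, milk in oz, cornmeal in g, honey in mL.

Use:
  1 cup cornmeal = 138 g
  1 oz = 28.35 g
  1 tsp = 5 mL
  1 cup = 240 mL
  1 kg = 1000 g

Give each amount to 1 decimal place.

vegetable oil: 1.4 mL; plain yogurt: 2.2 tsp; milk: 7.8 oz; cornmeal: 220.5 g; honey: 266.7 mL

Scaling factor: 10/18 = 5/9.
vegetable oil: 0.5 tsp × 5/9 × 5 mL/tsp ≈ 1.4 mL
plain yogurt: 4 tsp × 5/9 ≈ 2.2 tsp
milk: 400 g × 5/9 ÷ 28.35 g/oz ≈ 7.8 oz
cornmeal: 14 oz × 5/9 × 28.35 g/oz = 220.5 g
honey: 2 cup × 5/9 × 240 mL/cup ≈ 266.7 mL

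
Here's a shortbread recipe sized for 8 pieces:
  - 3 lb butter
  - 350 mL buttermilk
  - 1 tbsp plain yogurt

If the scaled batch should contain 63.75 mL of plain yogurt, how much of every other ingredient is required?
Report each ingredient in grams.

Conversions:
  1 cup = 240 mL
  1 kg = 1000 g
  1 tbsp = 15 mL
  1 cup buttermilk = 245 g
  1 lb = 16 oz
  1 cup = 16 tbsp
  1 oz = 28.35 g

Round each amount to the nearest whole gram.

The original recipe has 15 mL of plain yogurt, so the scaling factor is 63.75 ÷ 15 = 17/4 = 4.25.
butter: 3 lb × 17/4 × 16 oz/lb × 28.35 g/oz ≈ 5783 g
buttermilk: 350 mL × 17/4 ÷ 240 mL/cup × 245 g/cup ≈ 1518 g

butter: 5783 g; buttermilk: 1518 g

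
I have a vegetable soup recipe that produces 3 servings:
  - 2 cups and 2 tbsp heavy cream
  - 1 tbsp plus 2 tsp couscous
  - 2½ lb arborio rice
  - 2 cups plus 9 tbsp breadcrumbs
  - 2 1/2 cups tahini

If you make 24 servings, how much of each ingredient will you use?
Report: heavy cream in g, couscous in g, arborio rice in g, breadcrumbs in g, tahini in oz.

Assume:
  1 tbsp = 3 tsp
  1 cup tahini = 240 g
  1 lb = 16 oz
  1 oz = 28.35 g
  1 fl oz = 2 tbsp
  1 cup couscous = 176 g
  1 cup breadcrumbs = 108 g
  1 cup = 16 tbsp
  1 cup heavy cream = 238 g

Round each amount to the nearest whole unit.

heavy cream: 4046 g; couscous: 147 g; arborio rice: 9072 g; breadcrumbs: 2214 g; tahini: 169 oz

Scaling factor: 24/3 = 8.
heavy cream: (2 cup + 2 tbsp = 2.125 cup) × 8 × 238 g/cup = 4046 g
couscous: (1 tbsp + 2 tsp = 5/3 tbsp) × 8 ÷ 16 tbsp/cup × 176 g/cup ≈ 147 g
arborio rice: 2.5 lb × 8 × 16 oz/lb × 28.35 g/oz = 9072 g
breadcrumbs: (2 cup + 9 tbsp = 2.5625 cup) × 8 × 108 g/cup = 2214 g
tahini: 2.5 cup × 8 × 240 g/cup ÷ 28.35 g/oz ≈ 169 oz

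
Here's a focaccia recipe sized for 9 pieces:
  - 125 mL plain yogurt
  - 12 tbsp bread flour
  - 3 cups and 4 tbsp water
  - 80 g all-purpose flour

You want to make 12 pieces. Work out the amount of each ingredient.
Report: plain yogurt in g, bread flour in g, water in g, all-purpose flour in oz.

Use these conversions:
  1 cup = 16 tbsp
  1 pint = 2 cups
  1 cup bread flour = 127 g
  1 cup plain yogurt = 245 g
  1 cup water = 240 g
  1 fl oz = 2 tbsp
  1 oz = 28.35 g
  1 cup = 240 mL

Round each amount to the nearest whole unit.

Scaling factor: 12/9 = 4/3.
plain yogurt: 125 mL × 4/3 ÷ 240 mL/cup × 245 g/cup ≈ 170 g
bread flour: 12 tbsp × 4/3 ÷ 16 tbsp/cup × 127 g/cup = 127 g
water: (3 cup + 4 tbsp = 3.25 cup) × 4/3 × 240 g/cup = 1040 g
all-purpose flour: 80 g × 4/3 ÷ 28.35 g/oz ≈ 4 oz

plain yogurt: 170 g; bread flour: 127 g; water: 1040 g; all-purpose flour: 4 oz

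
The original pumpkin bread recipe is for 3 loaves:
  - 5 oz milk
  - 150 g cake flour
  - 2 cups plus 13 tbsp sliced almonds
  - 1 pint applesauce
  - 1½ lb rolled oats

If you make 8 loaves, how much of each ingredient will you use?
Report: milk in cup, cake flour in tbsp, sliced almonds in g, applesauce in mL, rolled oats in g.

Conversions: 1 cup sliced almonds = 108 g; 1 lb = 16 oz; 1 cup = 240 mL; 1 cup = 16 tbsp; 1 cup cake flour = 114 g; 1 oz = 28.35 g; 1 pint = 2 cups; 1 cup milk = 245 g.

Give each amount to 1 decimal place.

milk: 1.5 cup; cake flour: 56.1 tbsp; sliced almonds: 810.0 g; applesauce: 1280.0 mL; rolled oats: 1814.4 g

Scaling factor: 8/3.
milk: 5 oz × 8/3 × 28.35 g/oz ÷ 245 g/cup ≈ 1.5 cup
cake flour: 150 g × 8/3 ÷ 114 g/cup × 16 tbsp/cup ≈ 56.1 tbsp
sliced almonds: (2 cup + 13 tbsp = 2.8125 cup) × 8/3 × 108 g/cup = 810.0 g
applesauce: 1 pint × 8/3 × 2 cup/pint × 240 mL/cup = 1280.0 mL
rolled oats: 1.5 lb × 8/3 × 16 oz/lb × 28.35 g/oz = 1814.4 g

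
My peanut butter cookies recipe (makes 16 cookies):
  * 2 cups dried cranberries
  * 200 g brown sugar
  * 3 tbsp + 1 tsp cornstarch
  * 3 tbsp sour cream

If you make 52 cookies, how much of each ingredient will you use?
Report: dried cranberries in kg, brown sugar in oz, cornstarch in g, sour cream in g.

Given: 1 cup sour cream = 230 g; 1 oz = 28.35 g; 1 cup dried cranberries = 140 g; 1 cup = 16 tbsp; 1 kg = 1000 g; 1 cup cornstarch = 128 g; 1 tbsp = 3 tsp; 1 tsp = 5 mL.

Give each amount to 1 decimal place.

Scaling factor: 52/16 = 13/4 = 3.25.
dried cranberries: 2 cup × 13/4 × 140 g/cup ÷ 1000 g/kg ≈ 0.9 kg
brown sugar: 200 g × 13/4 ÷ 28.35 g/oz ≈ 22.9 oz
cornstarch: (3 tbsp + 1 tsp = 10/3 tbsp) × 13/4 ÷ 16 tbsp/cup × 128 g/cup ≈ 86.7 g
sour cream: 3 tbsp × 13/4 ÷ 16 tbsp/cup × 230 g/cup ≈ 140.2 g

dried cranberries: 0.9 kg; brown sugar: 22.9 oz; cornstarch: 86.7 g; sour cream: 140.2 g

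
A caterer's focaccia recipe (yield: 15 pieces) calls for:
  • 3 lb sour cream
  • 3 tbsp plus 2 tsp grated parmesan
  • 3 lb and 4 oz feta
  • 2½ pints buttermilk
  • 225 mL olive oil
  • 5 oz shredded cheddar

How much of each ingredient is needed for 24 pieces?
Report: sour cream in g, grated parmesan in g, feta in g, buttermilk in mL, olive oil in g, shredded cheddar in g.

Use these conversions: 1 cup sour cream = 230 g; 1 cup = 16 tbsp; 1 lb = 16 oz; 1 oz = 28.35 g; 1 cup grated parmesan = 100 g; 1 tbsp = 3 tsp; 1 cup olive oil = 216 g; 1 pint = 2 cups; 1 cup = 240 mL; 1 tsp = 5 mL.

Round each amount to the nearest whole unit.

Scaling factor: 24/15 = 8/5 = 1.6.
sour cream: 3 lb × 8/5 × 16 oz/lb × 28.35 g/oz ≈ 2177 g
grated parmesan: (3 tbsp + 2 tsp = 11/3 tbsp) × 8/5 ÷ 16 tbsp/cup × 100 g/cup ≈ 37 g
feta: (3 lb + 4 oz = 3.25 lb) × 8/5 × 16 oz/lb × 28.35 g/oz ≈ 2359 g
buttermilk: 2.5 pint × 8/5 × 2 cup/pint × 240 mL/cup = 1920 mL
olive oil: 225 mL × 8/5 ÷ 240 mL/cup × 216 g/cup = 324 g
shredded cheddar: 5 oz × 8/5 × 28.35 g/oz ≈ 227 g

sour cream: 2177 g; grated parmesan: 37 g; feta: 2359 g; buttermilk: 1920 mL; olive oil: 324 g; shredded cheddar: 227 g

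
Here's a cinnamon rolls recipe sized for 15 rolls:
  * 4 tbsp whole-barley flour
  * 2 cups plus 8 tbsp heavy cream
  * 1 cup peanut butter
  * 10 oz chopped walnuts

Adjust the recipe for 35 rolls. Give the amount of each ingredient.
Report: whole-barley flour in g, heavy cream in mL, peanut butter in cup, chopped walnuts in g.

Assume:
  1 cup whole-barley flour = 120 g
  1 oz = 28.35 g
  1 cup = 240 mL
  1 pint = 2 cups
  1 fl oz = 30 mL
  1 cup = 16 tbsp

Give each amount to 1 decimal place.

Scaling factor: 35/15 = 7/3.
whole-barley flour: 4 tbsp × 7/3 ÷ 16 tbsp/cup × 120 g/cup = 70.0 g
heavy cream: (2 cup + 8 tbsp = 2.5 cup) × 7/3 × 240 mL/cup = 1400.0 mL
peanut butter: 1 cup × 7/3 ≈ 2.3 cup
chopped walnuts: 10 oz × 7/3 × 28.35 g/oz = 661.5 g

whole-barley flour: 70.0 g; heavy cream: 1400.0 mL; peanut butter: 2.3 cup; chopped walnuts: 661.5 g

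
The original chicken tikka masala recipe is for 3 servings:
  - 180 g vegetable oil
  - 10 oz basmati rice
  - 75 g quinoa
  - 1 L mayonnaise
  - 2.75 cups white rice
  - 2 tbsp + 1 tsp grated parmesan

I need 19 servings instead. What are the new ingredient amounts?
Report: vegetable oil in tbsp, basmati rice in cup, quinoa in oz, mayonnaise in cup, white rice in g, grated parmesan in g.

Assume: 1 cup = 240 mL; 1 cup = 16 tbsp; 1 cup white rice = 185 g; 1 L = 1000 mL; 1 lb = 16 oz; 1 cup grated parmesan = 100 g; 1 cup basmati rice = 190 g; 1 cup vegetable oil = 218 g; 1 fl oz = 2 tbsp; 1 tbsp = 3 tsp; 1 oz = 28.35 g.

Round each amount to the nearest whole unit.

vegetable oil: 84 tbsp; basmati rice: 9 cup; quinoa: 17 oz; mayonnaise: 26 cup; white rice: 3222 g; grated parmesan: 92 g

Scaling factor: 19/3.
vegetable oil: 180 g × 19/3 ÷ 218 g/cup × 16 tbsp/cup ≈ 84 tbsp
basmati rice: 10 oz × 19/3 × 28.35 g/oz ÷ 190 g/cup ≈ 9 cup
quinoa: 75 g × 19/3 ÷ 28.35 g/oz ≈ 17 oz
mayonnaise: 1 L × 19/3 × 1000 mL/L ÷ 240 mL/cup ≈ 26 cup
white rice: 2.75 cup × 19/3 × 185 g/cup ≈ 3222 g
grated parmesan: (2 tbsp + 1 tsp = 7/3 tbsp) × 19/3 ÷ 16 tbsp/cup × 100 g/cup ≈ 92 g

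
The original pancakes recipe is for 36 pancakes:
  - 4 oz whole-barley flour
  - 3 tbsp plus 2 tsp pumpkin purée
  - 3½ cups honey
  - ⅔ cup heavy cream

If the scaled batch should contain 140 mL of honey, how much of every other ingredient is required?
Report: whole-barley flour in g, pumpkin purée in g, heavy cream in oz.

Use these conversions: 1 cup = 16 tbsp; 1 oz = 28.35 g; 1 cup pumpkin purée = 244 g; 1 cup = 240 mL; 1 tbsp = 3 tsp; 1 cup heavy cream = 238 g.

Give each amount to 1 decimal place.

whole-barley flour: 18.9 g; pumpkin purée: 9.3 g; heavy cream: 0.9 oz

The original recipe has 840 mL of honey, so the scaling factor is 140 ÷ 840 = 1/6.
whole-barley flour: 4 oz × 1/6 × 28.35 g/oz = 18.9 g
pumpkin purée: (3 tbsp + 2 tsp = 11/3 tbsp) × 1/6 ÷ 16 tbsp/cup × 244 g/cup ≈ 9.3 g
heavy cream: 2/3 cup × 1/6 × 238 g/cup ÷ 28.35 g/oz ≈ 0.9 oz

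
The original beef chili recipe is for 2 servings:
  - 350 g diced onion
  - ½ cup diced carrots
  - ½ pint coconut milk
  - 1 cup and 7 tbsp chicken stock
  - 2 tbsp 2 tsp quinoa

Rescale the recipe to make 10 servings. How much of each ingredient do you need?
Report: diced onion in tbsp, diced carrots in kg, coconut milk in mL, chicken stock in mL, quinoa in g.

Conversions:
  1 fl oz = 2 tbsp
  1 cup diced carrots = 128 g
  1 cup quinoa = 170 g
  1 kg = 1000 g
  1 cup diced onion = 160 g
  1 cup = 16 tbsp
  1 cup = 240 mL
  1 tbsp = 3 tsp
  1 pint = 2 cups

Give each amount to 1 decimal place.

Scaling factor: 10/2 = 5.
diced onion: 350 g × 5 ÷ 160 g/cup × 16 tbsp/cup = 175.0 tbsp
diced carrots: 0.5 cup × 5 × 128 g/cup ÷ 1000 g/kg ≈ 0.3 kg
coconut milk: 0.5 pint × 5 × 2 cup/pint × 240 mL/cup = 1200.0 mL
chicken stock: (1 cup + 7 tbsp = 1.4375 cup) × 5 × 240 mL/cup = 1725.0 mL
quinoa: (2 tbsp + 2 tsp = 8/3 tbsp) × 5 ÷ 16 tbsp/cup × 170 g/cup ≈ 141.7 g

diced onion: 175.0 tbsp; diced carrots: 0.3 kg; coconut milk: 1200.0 mL; chicken stock: 1725.0 mL; quinoa: 141.7 g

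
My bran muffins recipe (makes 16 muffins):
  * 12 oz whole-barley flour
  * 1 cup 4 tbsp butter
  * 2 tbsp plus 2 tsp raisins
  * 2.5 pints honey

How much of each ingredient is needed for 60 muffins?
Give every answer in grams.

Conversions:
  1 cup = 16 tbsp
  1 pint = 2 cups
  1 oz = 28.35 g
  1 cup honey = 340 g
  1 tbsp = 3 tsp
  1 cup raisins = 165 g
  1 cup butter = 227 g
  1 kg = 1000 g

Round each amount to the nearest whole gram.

Scaling factor: 60/16 = 15/4 = 3.75.
whole-barley flour: 12 oz × 15/4 × 28.35 g/oz ≈ 1276 g
butter: (1 cup + 4 tbsp = 1.25 cup) × 15/4 × 227 g/cup ≈ 1064 g
raisins: (2 tbsp + 2 tsp = 8/3 tbsp) × 15/4 ÷ 16 tbsp/cup × 165 g/cup ≈ 103 g
honey: 2.5 pint × 15/4 × 2 cup/pint × 340 g/cup = 6375 g

whole-barley flour: 1276 g; butter: 1064 g; raisins: 103 g; honey: 6375 g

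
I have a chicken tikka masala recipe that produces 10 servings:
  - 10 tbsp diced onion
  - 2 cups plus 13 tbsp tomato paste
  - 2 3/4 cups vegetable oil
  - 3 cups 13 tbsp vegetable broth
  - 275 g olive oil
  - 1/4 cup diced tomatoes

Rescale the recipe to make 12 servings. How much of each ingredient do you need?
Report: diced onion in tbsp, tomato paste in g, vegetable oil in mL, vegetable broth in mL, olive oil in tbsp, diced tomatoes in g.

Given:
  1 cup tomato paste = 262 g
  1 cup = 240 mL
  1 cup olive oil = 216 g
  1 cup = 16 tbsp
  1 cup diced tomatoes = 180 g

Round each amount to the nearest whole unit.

diced onion: 12 tbsp; tomato paste: 884 g; vegetable oil: 792 mL; vegetable broth: 1098 mL; olive oil: 24 tbsp; diced tomatoes: 54 g

Scaling factor: 12/10 = 6/5 = 1.2.
diced onion: 10 tbsp × 6/5 = 12 tbsp
tomato paste: (2 cup + 13 tbsp = 2.8125 cup) × 6/5 × 262 g/cup ≈ 884 g
vegetable oil: 2.75 cup × 6/5 × 240 mL/cup = 792 mL
vegetable broth: (3 cup + 13 tbsp = 3.8125 cup) × 6/5 × 240 mL/cup = 1098 mL
olive oil: 275 g × 6/5 ÷ 216 g/cup × 16 tbsp/cup ≈ 24 tbsp
diced tomatoes: 0.25 cup × 6/5 × 180 g/cup = 54 g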